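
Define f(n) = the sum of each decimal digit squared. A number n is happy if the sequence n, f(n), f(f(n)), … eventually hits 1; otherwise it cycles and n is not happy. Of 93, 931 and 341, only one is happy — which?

931

93: 93 → 90 → 81 → 65 → 61 → 37 → 58 → 89 → 145 → 42 → 20 → 4 → 16 → 37  — repeats 37 (not happy)
931: 931 → 91 → 82 → 68 → 100 → 1  — reaches 1 (happy)
341: 341 → 26 → 40 → 16 → 37 → 58 → 89 → 145 → 42 → 20 → 4 → 16  — repeats 16 (not happy)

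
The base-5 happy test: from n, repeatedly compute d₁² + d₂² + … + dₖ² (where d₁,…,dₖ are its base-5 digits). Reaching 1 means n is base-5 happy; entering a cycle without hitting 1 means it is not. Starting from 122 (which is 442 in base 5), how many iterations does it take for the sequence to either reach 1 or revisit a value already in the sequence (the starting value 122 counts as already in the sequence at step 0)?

7

122 = (4,4,2)_5 → 4² + 4² + 2² = 16 + 16 + 4 = 36
36 = (1,2,1)_5 → 1² + 2² + 1² = 1 + 4 + 1 = 6
6 = (1,1)_5 → 1² + 1² = 1 + 1 = 2
2 = (2)_5 → 2² = 4
4 = (4)_5 → 4² = 16
16 = (3,1)_5 → 3² + 1² = 9 + 1 = 10
10 = (2,0)_5 → 2² + 0² = 4 + 0 = 4  — 4 repeats.
That took 7 steps.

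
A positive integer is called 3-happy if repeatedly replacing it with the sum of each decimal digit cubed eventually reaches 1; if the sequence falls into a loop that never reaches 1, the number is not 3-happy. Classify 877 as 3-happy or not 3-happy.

877 → 8³ + 7³ + 7³ = 512 + 343 + 343 = 1198
1198 → 1³ + 1³ + 9³ + 8³ = 1 + 1 + 729 + 512 = 1243
1243 → 1³ + 2³ + 4³ + 3³ = 1 + 8 + 64 + 27 = 100
100 → 1³ + 0³ + 0³ = 1 + 0 + 0 = 1  — reached 1.

3-happy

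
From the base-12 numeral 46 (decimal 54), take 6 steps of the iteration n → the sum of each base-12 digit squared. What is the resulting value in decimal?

40

54 = (4,6)_12 → 52
52 = (4,4)_12 → 32
32 = (2,8)_12 → 68
68 = (5,8)_12 → 89
89 = (7,5)_12 → 74
74 = (6,2)_12 → 40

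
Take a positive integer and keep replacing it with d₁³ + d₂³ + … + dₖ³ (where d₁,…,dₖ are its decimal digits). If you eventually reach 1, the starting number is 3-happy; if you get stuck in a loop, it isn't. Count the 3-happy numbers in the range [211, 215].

1

211: 211 → 10 → 1  (reaches 1)
212: 212 → 17 → 344 → 155 → 251 → 134 → 92 → 737 → 713 → 371 → 371  (repeats 371)
213: 213 → 36 → 243 → 99 → 1458 → 702 → 351 → 153 → 153  (repeats 153)
214: 214 → 73 → 370 → 370  (repeats 370)
215: 215 → 134 → 92 → 737 → 713 → 371 → 371  (repeats 371)
3-happy: 211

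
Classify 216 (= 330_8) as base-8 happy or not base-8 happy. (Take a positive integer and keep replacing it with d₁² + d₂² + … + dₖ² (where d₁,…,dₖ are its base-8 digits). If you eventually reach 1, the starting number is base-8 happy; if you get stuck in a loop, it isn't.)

base-8 happy

216 = (3,3,0)_8 → 3² + 3² + 0² = 9 + 9 + 0 = 18
18 = (2,2)_8 → 2² + 2² = 4 + 4 = 8
8 = (1,0)_8 → 1² + 0² = 1 + 0 = 1  — reached 1.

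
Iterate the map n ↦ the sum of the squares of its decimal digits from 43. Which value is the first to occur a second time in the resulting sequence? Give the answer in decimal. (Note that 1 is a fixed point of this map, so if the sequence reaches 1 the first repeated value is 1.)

43 → 4² + 3² = 25
25 → 2² + 5² = 29
29 → 2² + 9² = 85
85 → 8² + 5² = 89
89 → 8² + 9² = 145
145 → 1² + 4² + 5² = 42
42 → 4² + 2² = 20
20 → 2² + 0² = 4
4 → 4² = 16
16 → 1² + 6² = 37
37 → 3² + 7² = 58
58 → 5² + 8² = 89  — 89 already appeared earlier.

89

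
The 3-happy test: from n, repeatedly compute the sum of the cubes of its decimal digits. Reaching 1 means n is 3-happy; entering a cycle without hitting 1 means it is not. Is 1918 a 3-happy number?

3-happy

1918 → 1³ + 9³ + 1³ + 8³ = 1243
1243 → 1³ + 2³ + 4³ + 3³ = 100
100 → 1³ + 0³ + 0³ = 1  — reached 1.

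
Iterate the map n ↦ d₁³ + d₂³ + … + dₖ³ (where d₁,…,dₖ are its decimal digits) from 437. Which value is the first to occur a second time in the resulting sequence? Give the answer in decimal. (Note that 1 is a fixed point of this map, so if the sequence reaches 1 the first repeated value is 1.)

437 → 4³ + 3³ + 7³ = 64 + 27 + 343 = 434
434 → 4³ + 3³ + 4³ = 64 + 27 + 64 = 155
155 → 1³ + 5³ + 5³ = 1 + 125 + 125 = 251
251 → 2³ + 5³ + 1³ = 8 + 125 + 1 = 134
134 → 1³ + 3³ + 4³ = 1 + 27 + 64 = 92
92 → 9³ + 2³ = 729 + 8 = 737
737 → 7³ + 3³ + 7³ = 343 + 27 + 343 = 713
713 → 7³ + 1³ + 3³ = 343 + 1 + 27 = 371
371 → 3³ + 7³ + 1³ = 27 + 343 + 1 = 371  — 371 already appeared earlier.

371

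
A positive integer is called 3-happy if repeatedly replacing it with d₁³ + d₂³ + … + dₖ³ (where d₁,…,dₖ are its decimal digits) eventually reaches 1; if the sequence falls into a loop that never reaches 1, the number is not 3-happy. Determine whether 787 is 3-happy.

787 → 7³ + 8³ + 7³ = 1198
1198 → 1³ + 1³ + 9³ + 8³ = 1243
1243 → 1³ + 2³ + 4³ + 3³ = 100
100 → 1³ + 0³ + 0³ = 1  — reached 1.

3-happy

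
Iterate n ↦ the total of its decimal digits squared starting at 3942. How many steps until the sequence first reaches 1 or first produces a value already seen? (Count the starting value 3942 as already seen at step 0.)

3942 → 3² + 9² + 4² + 2² = 110
110 → 1² + 1² + 0² = 2
2 → 2² = 4
4 → 4² = 16
16 → 1² + 6² = 37
37 → 3² + 7² = 58
58 → 5² + 8² = 89
89 → 8² + 9² = 145
145 → 1² + 4² + 5² = 42
42 → 4² + 2² = 20
20 → 2² + 0² = 4  — 4 repeats.
That took 11 steps.

11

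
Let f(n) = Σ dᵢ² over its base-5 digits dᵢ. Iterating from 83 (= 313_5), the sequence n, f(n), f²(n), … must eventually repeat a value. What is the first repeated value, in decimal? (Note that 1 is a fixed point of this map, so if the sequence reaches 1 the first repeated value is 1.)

1

83 = (3,1,3)_5 → 3² + 1² + 3² = 19
19 = (3,4)_5 → 3² + 4² = 25
25 = (1,0,0)_5 → 1² + 0² + 0² = 1  — reached the fixed point 1.
1 → 1, so 1 is the first repeated value.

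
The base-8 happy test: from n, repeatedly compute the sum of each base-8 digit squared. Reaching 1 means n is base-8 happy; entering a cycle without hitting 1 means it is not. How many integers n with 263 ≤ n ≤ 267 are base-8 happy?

1

263: 263 → 65 → 2 → 4 → 16 → 4  — not base-8 happy
264: 264 → 17 → 5 → 25 → 10 → 5  — not base-8 happy
265: 265 → 18 → 8 → 1  — base-8 happy
266: 266 → 21 → 29 → 34 → 20 → 20  — not base-8 happy
267: 267 → 26 → 13 → 26  — not base-8 happy
base-8 happy: 265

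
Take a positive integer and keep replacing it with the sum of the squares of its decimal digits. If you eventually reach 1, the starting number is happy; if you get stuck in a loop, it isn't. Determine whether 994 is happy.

not happy

994 → 9² + 9² + 4² = 178
178 → 1² + 7² + 8² = 114
114 → 1² + 1² + 4² = 18
18 → 1² + 8² = 65
65 → 6² + 5² = 61
61 → 6² + 1² = 37
37 → 3² + 7² = 58
58 → 5² + 8² = 89
89 → 8² + 9² = 145
145 → 1² + 4² + 5² = 42
42 → 4² + 2² = 20
20 → 2² + 0² = 4
4 → 4² = 16
16 → 1² + 6² = 37  — 37 already seen; the sequence cycles without reaching 1.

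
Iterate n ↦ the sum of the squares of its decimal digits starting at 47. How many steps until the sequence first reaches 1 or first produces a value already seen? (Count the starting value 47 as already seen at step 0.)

47 → 65
65 → 61
61 → 37
37 → 58
58 → 89
89 → 145
145 → 42
42 → 20
20 → 4
4 → 16
16 → 37  — 37 repeats.
That took 11 steps.

11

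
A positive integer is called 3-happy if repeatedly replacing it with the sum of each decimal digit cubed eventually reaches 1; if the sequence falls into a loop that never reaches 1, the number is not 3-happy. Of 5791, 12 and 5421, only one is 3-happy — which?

5791: 5791 → 1198 → 1243 → 100 → 1  — reaches 1 (3-happy)
12: 12 → 9 → 729 → 1080 → 513 → 153 → 153  — repeats 153 (not 3-happy)
5421: 5421 → 198 → 1242 → 81 → 513 → 153 → 153  — repeats 153 (not 3-happy)

5791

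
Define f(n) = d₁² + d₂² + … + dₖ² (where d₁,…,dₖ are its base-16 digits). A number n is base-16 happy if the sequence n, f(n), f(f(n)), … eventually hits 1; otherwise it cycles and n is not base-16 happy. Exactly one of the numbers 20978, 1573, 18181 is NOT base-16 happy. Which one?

20978: 20978 → 255 → 450 → 149 → 106 → 136 → 128 → 64 → 16 → 1  — reaches 1 (base-16 happy)
1573: 1573 → 65 → 17 → 2 → 4 → 16 → 1  — reaches 1 (base-16 happy)
18181: 18181 → 90 → 125 → 218 → 269 → 170 → 200 → 208 → 169 → 181 → 146 → 85 → 50 → 13 → 169  — repeats 169 (not base-16 happy)

18181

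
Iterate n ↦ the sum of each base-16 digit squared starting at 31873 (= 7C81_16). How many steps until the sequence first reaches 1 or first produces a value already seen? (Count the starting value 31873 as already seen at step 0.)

15

31873 = (7,12,8,1)_16 → 7² + 12² + 8² + 1² = 49 + 144 + 64 + 1 = 258
258 = (1,0,2)_16 → 1² + 0² + 2² = 1 + 0 + 4 = 5
5 = (5)_16 → 5² = 25
25 = (1,9)_16 → 1² + 9² = 1 + 81 = 82
82 = (5,2)_16 → 5² + 2² = 25 + 4 = 29
29 = (1,13)_16 → 1² + 13² = 1 + 169 = 170
170 = (10,10)_16 → 10² + 10² = 100 + 100 = 200
200 = (12,8)_16 → 12² + 8² = 144 + 64 = 208
208 = (13,0)_16 → 13² + 0² = 169 + 0 = 169
169 = (10,9)_16 → 10² + 9² = 100 + 81 = 181
181 = (11,5)_16 → 11² + 5² = 121 + 25 = 146
146 = (9,2)_16 → 9² + 2² = 81 + 4 = 85
85 = (5,5)_16 → 5² + 5² = 25 + 25 = 50
50 = (3,2)_16 → 3² + 2² = 9 + 4 = 13
13 = (13)_16 → 13² = 169  — 169 repeats.
That took 15 steps.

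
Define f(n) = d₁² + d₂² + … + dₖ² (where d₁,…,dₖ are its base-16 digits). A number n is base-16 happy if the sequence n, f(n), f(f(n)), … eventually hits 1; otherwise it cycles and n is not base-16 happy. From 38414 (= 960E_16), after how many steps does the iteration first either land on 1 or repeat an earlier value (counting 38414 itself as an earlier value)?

9

38414 = (9,6,0,14)_16 → 9² + 6² + 0² + 14² = 81 + 36 + 0 + 196 = 313
313 = (1,3,9)_16 → 1² + 3² + 9² = 1 + 9 + 81 = 91
91 = (5,11)_16 → 5² + 11² = 25 + 121 = 146
146 = (9,2)_16 → 9² + 2² = 81 + 4 = 85
85 = (5,5)_16 → 5² + 5² = 25 + 25 = 50
50 = (3,2)_16 → 3² + 2² = 9 + 4 = 13
13 = (13)_16 → 13² = 169
169 = (10,9)_16 → 10² + 9² = 100 + 81 = 181
181 = (11,5)_16 → 11² + 5² = 121 + 25 = 146  — 146 repeats.
That took 9 steps.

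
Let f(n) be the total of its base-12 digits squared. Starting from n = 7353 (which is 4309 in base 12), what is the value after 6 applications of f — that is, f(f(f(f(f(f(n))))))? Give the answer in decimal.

8

7353 = (4,3,0,9)_12 → 4² + 3² + 0² + 9² = 106
106 = (8,10)_12 → 8² + 10² = 164
164 = (1,1,8)_12 → 1² + 1² + 8² = 66
66 = (5,6)_12 → 5² + 6² = 61
61 = (5,1)_12 → 5² + 1² = 26
26 = (2,2)_12 → 2² + 2² = 8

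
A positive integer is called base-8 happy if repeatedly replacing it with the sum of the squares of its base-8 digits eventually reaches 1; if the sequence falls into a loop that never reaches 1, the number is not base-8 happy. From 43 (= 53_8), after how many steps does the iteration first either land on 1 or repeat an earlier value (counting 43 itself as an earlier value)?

3

43 = (5,3)_8 → 5² + 3² = 25 + 9 = 34
34 = (4,2)_8 → 4² + 2² = 16 + 4 = 20
20 = (2,4)_8 → 2² + 4² = 4 + 16 = 20  — 20 repeats.
That took 3 steps.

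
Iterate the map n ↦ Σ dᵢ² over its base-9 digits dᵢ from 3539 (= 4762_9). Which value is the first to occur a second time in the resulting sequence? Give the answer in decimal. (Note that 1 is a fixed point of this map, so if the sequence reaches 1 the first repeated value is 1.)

3539 = (4,7,6,2)_9 → 4² + 7² + 6² + 2² = 16 + 49 + 36 + 4 = 105
105 = (1,2,6)_9 → 1² + 2² + 6² = 1 + 4 + 36 = 41
41 = (4,5)_9 → 4² + 5² = 16 + 25 = 41  — 41 already appeared earlier.

41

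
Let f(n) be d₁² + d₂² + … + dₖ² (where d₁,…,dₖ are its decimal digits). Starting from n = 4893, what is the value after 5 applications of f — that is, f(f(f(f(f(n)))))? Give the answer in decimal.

4893 → 170
170 → 50
50 → 25
25 → 29
29 → 85

85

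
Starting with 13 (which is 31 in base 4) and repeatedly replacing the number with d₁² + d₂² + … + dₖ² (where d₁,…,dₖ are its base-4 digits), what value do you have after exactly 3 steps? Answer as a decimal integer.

4

13 = (3,1)_4 → 10
10 = (2,2)_4 → 8
8 = (2,0)_4 → 4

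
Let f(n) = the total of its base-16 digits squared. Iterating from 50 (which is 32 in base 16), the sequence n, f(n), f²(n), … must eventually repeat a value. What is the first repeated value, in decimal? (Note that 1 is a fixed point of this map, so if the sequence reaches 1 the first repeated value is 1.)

50 = (3,2)_16 → 3² + 2² = 9 + 4 = 13
13 = (13)_16 → 13² = 169
169 = (10,9)_16 → 10² + 9² = 100 + 81 = 181
181 = (11,5)_16 → 11² + 5² = 121 + 25 = 146
146 = (9,2)_16 → 9² + 2² = 81 + 4 = 85
85 = (5,5)_16 → 5² + 5² = 25 + 25 = 50  — 50 already appeared earlier.

50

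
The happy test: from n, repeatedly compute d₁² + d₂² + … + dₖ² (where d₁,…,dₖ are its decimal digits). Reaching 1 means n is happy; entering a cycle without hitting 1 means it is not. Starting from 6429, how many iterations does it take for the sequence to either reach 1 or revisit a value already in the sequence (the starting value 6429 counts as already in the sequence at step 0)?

6429 → 6² + 4² + 2² + 9² = 137
137 → 1² + 3² + 7² = 59
59 → 5² + 9² = 106
106 → 1² + 0² + 6² = 37
37 → 3² + 7² = 58
58 → 5² + 8² = 89
89 → 8² + 9² = 145
145 → 1² + 4² + 5² = 42
42 → 4² + 2² = 20
20 → 2² + 0² = 4
4 → 4² = 16
16 → 1² + 6² = 37  — 37 repeats.
That took 12 steps.

12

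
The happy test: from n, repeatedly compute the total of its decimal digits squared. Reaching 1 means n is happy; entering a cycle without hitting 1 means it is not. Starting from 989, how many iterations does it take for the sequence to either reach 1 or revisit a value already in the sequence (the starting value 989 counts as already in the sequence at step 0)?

6

989 → 9² + 8² + 9² = 81 + 64 + 81 = 226
226 → 2² + 2² + 6² = 4 + 4 + 36 = 44
44 → 4² + 4² = 16 + 16 = 32
32 → 3² + 2² = 9 + 4 = 13
13 → 1² + 3² = 1 + 9 = 10
10 → 1² + 0² = 1 + 0 = 1  — reached 1.
That took 6 steps.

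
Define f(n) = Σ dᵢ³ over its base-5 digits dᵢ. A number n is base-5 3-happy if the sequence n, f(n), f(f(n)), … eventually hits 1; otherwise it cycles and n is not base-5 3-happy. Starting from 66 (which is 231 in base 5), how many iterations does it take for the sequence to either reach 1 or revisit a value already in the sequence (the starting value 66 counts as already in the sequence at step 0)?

66 = (2,3,1)_5 → 2³ + 3³ + 1³ = 8 + 27 + 1 = 36
36 = (1,2,1)_5 → 1³ + 2³ + 1³ = 1 + 8 + 1 = 10
10 = (2,0)_5 → 2³ + 0³ = 8 + 0 = 8
8 = (1,3)_5 → 1³ + 3³ = 1 + 27 = 28
28 = (1,0,3)_5 → 1³ + 0³ + 3³ = 1 + 0 + 27 = 28  — 28 repeats.
That took 5 steps.

5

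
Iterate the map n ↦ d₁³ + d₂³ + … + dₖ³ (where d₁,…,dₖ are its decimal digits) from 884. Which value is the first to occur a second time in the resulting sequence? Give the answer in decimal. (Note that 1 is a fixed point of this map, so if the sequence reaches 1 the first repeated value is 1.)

371

884 → 8³ + 8³ + 4³ = 1088
1088 → 1³ + 0³ + 8³ + 8³ = 1025
1025 → 1³ + 0³ + 2³ + 5³ = 134
134 → 1³ + 3³ + 4³ = 92
92 → 9³ + 2³ = 737
737 → 7³ + 3³ + 7³ = 713
713 → 7³ + 1³ + 3³ = 371
371 → 3³ + 7³ + 1³ = 371  — 371 already appeared earlier.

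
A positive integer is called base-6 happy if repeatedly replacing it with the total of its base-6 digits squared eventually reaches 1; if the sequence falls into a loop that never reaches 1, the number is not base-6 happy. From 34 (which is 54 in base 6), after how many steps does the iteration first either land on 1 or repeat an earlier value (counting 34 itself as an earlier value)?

9

34 = (5,4)_6 → 5² + 4² = 25 + 16 = 41
41 = (1,0,5)_6 → 1² + 0² + 5² = 1 + 0 + 25 = 26
26 = (4,2)_6 → 4² + 2² = 16 + 4 = 20
20 = (3,2)_6 → 3² + 2² = 9 + 4 = 13
13 = (2,1)_6 → 2² + 1² = 4 + 1 = 5
5 = (5)_6 → 5² = 25
25 = (4,1)_6 → 4² + 1² = 16 + 1 = 17
17 = (2,5)_6 → 2² + 5² = 4 + 25 = 29
29 = (4,5)_6 → 4² + 5² = 16 + 25 = 41  — 41 repeats.
That took 9 steps.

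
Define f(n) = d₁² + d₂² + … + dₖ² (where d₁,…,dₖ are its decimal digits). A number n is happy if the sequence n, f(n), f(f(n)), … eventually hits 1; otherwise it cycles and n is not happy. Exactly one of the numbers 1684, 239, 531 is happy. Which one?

239

1684: 1684 → 117 → 51 → 26 → 40 → 16 → 37 → 58 → 89 → 145 → 42 → 20 → 4 → 16  — repeats 16 (not happy)
239: 239 → 94 → 97 → 130 → 10 → 1  — reaches 1 (happy)
531: 531 → 35 → 34 → 25 → 29 → 85 → 89 → 145 → 42 → 20 → 4 → 16 → 37 → 58 → 89  — repeats 89 (not happy)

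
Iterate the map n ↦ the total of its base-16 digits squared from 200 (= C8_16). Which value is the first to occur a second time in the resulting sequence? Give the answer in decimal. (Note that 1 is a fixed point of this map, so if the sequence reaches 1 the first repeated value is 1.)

200 = (12,8)_16 → 12² + 8² = 144 + 64 = 208
208 = (13,0)_16 → 13² + 0² = 169 + 0 = 169
169 = (10,9)_16 → 10² + 9² = 100 + 81 = 181
181 = (11,5)_16 → 11² + 5² = 121 + 25 = 146
146 = (9,2)_16 → 9² + 2² = 81 + 4 = 85
85 = (5,5)_16 → 5² + 5² = 25 + 25 = 50
50 = (3,2)_16 → 3² + 2² = 9 + 4 = 13
13 = (13)_16 → 13² = 169  — 169 already appeared earlier.

169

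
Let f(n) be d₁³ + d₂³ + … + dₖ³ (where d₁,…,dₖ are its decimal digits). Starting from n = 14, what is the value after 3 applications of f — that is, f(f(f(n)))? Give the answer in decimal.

14 → 65
65 → 341
341 → 92

92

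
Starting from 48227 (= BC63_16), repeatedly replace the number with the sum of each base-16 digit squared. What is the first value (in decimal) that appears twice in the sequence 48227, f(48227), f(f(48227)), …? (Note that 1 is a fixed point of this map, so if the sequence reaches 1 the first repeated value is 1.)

169

48227 = (11,12,6,3)_16 → 11² + 12² + 6² + 3² = 310
310 = (1,3,6)_16 → 1² + 3² + 6² = 46
46 = (2,14)_16 → 2² + 14² = 200
200 = (12,8)_16 → 12² + 8² = 208
208 = (13,0)_16 → 13² + 0² = 169
169 = (10,9)_16 → 10² + 9² = 181
181 = (11,5)_16 → 11² + 5² = 146
146 = (9,2)_16 → 9² + 2² = 85
85 = (5,5)_16 → 5² + 5² = 50
50 = (3,2)_16 → 3² + 2² = 13
13 = (13)_16 → 13² = 169  — 169 already appeared earlier.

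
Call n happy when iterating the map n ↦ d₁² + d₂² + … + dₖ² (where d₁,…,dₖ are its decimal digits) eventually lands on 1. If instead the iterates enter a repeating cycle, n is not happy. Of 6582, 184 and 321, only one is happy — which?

6582

6582: 6582 → 129 → 86 → 100 → 1  — reaches 1 (happy)
184: 184 → 81 → 65 → 61 → 37 → 58 → 89 → 145 → 42 → 20 → 4 → 16 → 37  — repeats 37 (not happy)
321: 321 → 14 → 17 → 50 → 25 → 29 → 85 → 89 → 145 → 42 → 20 → 4 → 16 → 37 → 58 → 89  — repeats 89 (not happy)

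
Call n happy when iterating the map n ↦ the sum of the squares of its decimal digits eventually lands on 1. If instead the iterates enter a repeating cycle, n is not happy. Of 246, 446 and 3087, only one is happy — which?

246: 246 → 56 → 61 → 37 → 58 → 89 → 145 → 42 → 20 → 4 → 16 → 37  — repeats 37 (not happy)
446: 446 → 68 → 100 → 1  — reaches 1 (happy)
3087: 3087 → 122 → 9 → 81 → 65 → 61 → 37 → 58 → 89 → 145 → 42 → 20 → 4 → 16 → 37  — repeats 37 (not happy)

446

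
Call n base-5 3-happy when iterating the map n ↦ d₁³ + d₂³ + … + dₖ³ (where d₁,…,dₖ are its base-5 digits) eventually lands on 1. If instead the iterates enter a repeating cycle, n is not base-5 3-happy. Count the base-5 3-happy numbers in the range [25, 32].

25: 25 → 1  (reaches 1)
26: 26 → 2 → 8 → 28 → 28  (repeats 28)
27: 27 → 9 → 65 → 35 → 9  (repeats 9)
28: 28 → 28  (repeats 28)
29: 29 → 65 → 35 → 9 → 65  (repeats 65)
30: 30 → 2 → 8 → 28 → 28  (repeats 28)
31: 31 → 3 → 27 → 9 → 65 → 35 → 9  (repeats 9)
32: 32 → 10 → 8 → 28 → 28  (repeats 28)
base-5 3-happy: 25

1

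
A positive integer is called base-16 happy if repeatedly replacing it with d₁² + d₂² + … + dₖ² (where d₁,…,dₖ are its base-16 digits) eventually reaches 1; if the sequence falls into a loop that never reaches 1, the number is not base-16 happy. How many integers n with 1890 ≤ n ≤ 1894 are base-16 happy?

1890: 1890 → 89 → 106 → 136 → 128 → 64 → 16 → 1  — base-16 happy
1891: 1891 → 94 → 221 → 338 → 30 → 197 → 169 → 181 → 146 → 85 → 50 → 13 → 169  — not base-16 happy
1892: 1892 → 101 → 61 → 178 → 125 → 218 → 269 → 170 → 200 → 208 → 169 → 181 → 146 → 85 → 50 → 13 → 169  — not base-16 happy
1893: 1893 → 110 → 232 → 260 → 17 → 2 → 4 → 16 → 1  — base-16 happy
1894: 1894 → 121 → 130 → 68 → 32 → 4 → 16 → 1  — base-16 happy
base-16 happy: 1890, 1893, 1894

3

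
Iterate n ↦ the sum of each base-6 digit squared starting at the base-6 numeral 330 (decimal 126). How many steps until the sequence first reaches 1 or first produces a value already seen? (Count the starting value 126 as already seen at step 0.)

12

126 = (3,3,0)_6 → 3² + 3² + 0² = 18
18 = (3,0)_6 → 3² + 0² = 9
9 = (1,3)_6 → 1² + 3² = 10
10 = (1,4)_6 → 1² + 4² = 17
17 = (2,5)_6 → 2² + 5² = 29
29 = (4,5)_6 → 4² + 5² = 41
41 = (1,0,5)_6 → 1² + 0² + 5² = 26
26 = (4,2)_6 → 4² + 2² = 20
20 = (3,2)_6 → 3² + 2² = 13
13 = (2,1)_6 → 2² + 1² = 5
5 = (5)_6 → 5² = 25
25 = (4,1)_6 → 4² + 1² = 17  — 17 repeats.
That took 12 steps.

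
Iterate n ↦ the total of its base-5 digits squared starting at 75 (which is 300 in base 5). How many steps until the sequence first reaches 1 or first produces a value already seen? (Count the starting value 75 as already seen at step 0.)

4

75 = (3,0,0)_5 → 3² + 0² + 0² = 9 + 0 + 0 = 9
9 = (1,4)_5 → 1² + 4² = 1 + 16 = 17
17 = (3,2)_5 → 3² + 2² = 9 + 4 = 13
13 = (2,3)_5 → 2² + 3² = 4 + 9 = 13  — 13 repeats.
That took 4 steps.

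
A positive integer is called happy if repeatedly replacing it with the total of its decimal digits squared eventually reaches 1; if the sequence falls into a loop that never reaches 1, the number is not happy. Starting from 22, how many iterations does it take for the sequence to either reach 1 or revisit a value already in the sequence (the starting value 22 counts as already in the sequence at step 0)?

22 → 2² + 2² = 8
8 → 8² = 64
64 → 6² + 4² = 52
52 → 5² + 2² = 29
29 → 2² + 9² = 85
85 → 8² + 5² = 89
89 → 8² + 9² = 145
145 → 1² + 4² + 5² = 42
42 → 4² + 2² = 20
20 → 2² + 0² = 4
4 → 4² = 16
16 → 1² + 6² = 37
37 → 3² + 7² = 58
58 → 5² + 8² = 89  — 89 repeats.
That took 14 steps.

14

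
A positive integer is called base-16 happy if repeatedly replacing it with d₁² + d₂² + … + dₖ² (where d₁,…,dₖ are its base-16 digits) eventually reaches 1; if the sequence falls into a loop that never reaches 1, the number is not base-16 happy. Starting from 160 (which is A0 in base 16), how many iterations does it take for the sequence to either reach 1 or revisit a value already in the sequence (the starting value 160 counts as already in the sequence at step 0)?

160 = (10,0)_16 → 10² + 0² = 100 + 0 = 100
100 = (6,4)_16 → 6² + 4² = 36 + 16 = 52
52 = (3,4)_16 → 3² + 4² = 9 + 16 = 25
25 = (1,9)_16 → 1² + 9² = 1 + 81 = 82
82 = (5,2)_16 → 5² + 2² = 25 + 4 = 29
29 = (1,13)_16 → 1² + 13² = 1 + 169 = 170
170 = (10,10)_16 → 10² + 10² = 100 + 100 = 200
200 = (12,8)_16 → 12² + 8² = 144 + 64 = 208
208 = (13,0)_16 → 13² + 0² = 169 + 0 = 169
169 = (10,9)_16 → 10² + 9² = 100 + 81 = 181
181 = (11,5)_16 → 11² + 5² = 121 + 25 = 146
146 = (9,2)_16 → 9² + 2² = 81 + 4 = 85
85 = (5,5)_16 → 5² + 5² = 25 + 25 = 50
50 = (3,2)_16 → 3² + 2² = 9 + 4 = 13
13 = (13)_16 → 13² = 169  — 169 repeats.
That took 15 steps.

15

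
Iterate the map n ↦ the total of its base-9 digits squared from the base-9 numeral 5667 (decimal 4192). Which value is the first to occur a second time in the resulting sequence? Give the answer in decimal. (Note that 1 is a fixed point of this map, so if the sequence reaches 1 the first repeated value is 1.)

50

4192 = (5,6,6,7)_9 → 5² + 6² + 6² + 7² = 146
146 = (1,7,2)_9 → 1² + 7² + 2² = 54
54 = (6,0)_9 → 6² + 0² = 36
36 = (4,0)_9 → 4² + 0² = 16
16 = (1,7)_9 → 1² + 7² = 50
50 = (5,5)_9 → 5² + 5² = 50  — 50 already appeared earlier.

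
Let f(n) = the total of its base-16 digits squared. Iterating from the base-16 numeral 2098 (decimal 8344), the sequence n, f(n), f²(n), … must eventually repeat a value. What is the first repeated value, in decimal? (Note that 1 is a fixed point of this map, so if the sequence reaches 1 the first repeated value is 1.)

8344 = (2,0,9,8)_16 → 149
149 = (9,5)_16 → 106
106 = (6,10)_16 → 136
136 = (8,8)_16 → 128
128 = (8,0)_16 → 64
64 = (4,0)_16 → 16
16 = (1,0)_16 → 1  — reached the fixed point 1.
1 → 1, so 1 is the first repeated value.

1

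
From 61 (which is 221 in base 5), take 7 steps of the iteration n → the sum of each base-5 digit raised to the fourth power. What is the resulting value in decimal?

61 = (2,2,1)_5 → 2⁴ + 2⁴ + 1⁴ = 16 + 16 + 1 = 33
33 = (1,1,3)_5 → 1⁴ + 1⁴ + 3⁴ = 1 + 1 + 81 = 83
83 = (3,1,3)_5 → 3⁴ + 1⁴ + 3⁴ = 81 + 1 + 81 = 163
163 = (1,1,2,3)_5 → 1⁴ + 1⁴ + 2⁴ + 3⁴ = 1 + 1 + 16 + 81 = 99
99 = (3,4,4)_5 → 3⁴ + 4⁴ + 4⁴ = 81 + 256 + 256 = 593
593 = (4,3,3,3)_5 → 4⁴ + 3⁴ + 3⁴ + 3⁴ = 256 + 81 + 81 + 81 = 499
499 = (3,4,4,4)_5 → 3⁴ + 4⁴ + 4⁴ + 4⁴ = 81 + 256 + 256 + 256 = 849

849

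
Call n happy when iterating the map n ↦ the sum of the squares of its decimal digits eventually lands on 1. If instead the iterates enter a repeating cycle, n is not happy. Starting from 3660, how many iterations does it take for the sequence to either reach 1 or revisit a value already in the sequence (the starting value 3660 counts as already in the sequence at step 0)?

3660 → 3² + 6² + 6² + 0² = 81
81 → 8² + 1² = 65
65 → 6² + 5² = 61
61 → 6² + 1² = 37
37 → 3² + 7² = 58
58 → 5² + 8² = 89
89 → 8² + 9² = 145
145 → 1² + 4² + 5² = 42
42 → 4² + 2² = 20
20 → 2² + 0² = 4
4 → 4² = 16
16 → 1² + 6² = 37  — 37 repeats.
That took 12 steps.

12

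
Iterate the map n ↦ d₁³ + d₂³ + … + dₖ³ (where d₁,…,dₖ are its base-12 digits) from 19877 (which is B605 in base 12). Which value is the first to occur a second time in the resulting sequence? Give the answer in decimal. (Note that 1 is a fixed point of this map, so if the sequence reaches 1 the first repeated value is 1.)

1672

19877 = (11,6,0,5)_12 → 11³ + 6³ + 0³ + 5³ = 1672
1672 = (11,7,4)_12 → 11³ + 7³ + 4³ = 1738
1738 = (1,0,0,10)_12 → 1³ + 0³ + 0³ + 10³ = 1001
1001 = (6,11,5)_12 → 6³ + 11³ + 5³ = 1672  — 1672 already appeared earlier.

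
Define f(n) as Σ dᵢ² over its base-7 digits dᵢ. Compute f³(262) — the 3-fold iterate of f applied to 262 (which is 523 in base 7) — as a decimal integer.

52

262 = (5,2,3)_7 → 38
38 = (5,3)_7 → 34
34 = (4,6)_7 → 52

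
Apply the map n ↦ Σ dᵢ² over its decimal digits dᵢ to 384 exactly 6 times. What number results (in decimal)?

16

384 → 3² + 8² + 4² = 9 + 64 + 16 = 89
89 → 8² + 9² = 64 + 81 = 145
145 → 1² + 4² + 5² = 1 + 16 + 25 = 42
42 → 4² + 2² = 16 + 4 = 20
20 → 2² + 0² = 4 + 0 = 4
4 → 4² = 16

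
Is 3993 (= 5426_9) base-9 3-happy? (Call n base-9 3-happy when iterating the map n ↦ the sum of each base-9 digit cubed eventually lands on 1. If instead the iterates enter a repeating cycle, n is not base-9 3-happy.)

3993 = (5,4,2,6)_9 → 5³ + 4³ + 2³ + 6³ = 413
413 = (5,0,8)_9 → 5³ + 0³ + 8³ = 637
637 = (7,7,7)_9 → 7³ + 7³ + 7³ = 1029
1029 = (1,3,6,3)_9 → 1³ + 3³ + 6³ + 3³ = 271
271 = (3,3,1)_9 → 3³ + 3³ + 1³ = 55
55 = (6,1)_9 → 6³ + 1³ = 217
217 = (2,6,1)_9 → 2³ + 6³ + 1³ = 225
225 = (2,7,0)_9 → 2³ + 7³ + 0³ = 351
351 = (4,3,0)_9 → 4³ + 3³ + 0³ = 91
91 = (1,1,1)_9 → 1³ + 1³ + 1³ = 3
3 = (3)_9 → 3³ = 27
27 = (3,0)_9 → 3³ + 0³ = 27  — 27 already seen; the sequence cycles without reaching 1.

not base-9 3-happy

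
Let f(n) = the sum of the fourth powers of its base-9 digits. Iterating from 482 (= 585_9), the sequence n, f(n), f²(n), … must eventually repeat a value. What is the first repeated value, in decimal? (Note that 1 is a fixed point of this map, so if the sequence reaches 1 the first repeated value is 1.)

722

482 = (5,8,5)_9 → 5346
5346 = (7,3,0,0)_9 → 2482
2482 = (3,3,5,7)_9 → 3188
3188 = (4,3,3,2)_9 → 434
434 = (5,3,2)_9 → 722
722 = (8,8,2)_9 → 8208
8208 = (1,2,2,3,0)_9 → 114
114 = (1,3,6)_9 → 1378
1378 = (1,8,0,1)_9 → 4098
4098 = (5,5,5,3)_9 → 1956
1956 = (2,6,1,3)_9 → 1394
1394 = (1,8,1,8)_9 → 8194
8194 = (1,2,2,1,4)_9 → 290
290 = (3,5,2)_9 → 722  — 722 already appeared earlier.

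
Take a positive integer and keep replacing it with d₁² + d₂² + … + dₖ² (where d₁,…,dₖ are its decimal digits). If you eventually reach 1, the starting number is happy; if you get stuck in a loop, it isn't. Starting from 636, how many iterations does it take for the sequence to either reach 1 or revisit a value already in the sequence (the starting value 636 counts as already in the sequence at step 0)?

12

636 → 6² + 3² + 6² = 36 + 9 + 36 = 81
81 → 8² + 1² = 64 + 1 = 65
65 → 6² + 5² = 36 + 25 = 61
61 → 6² + 1² = 36 + 1 = 37
37 → 3² + 7² = 9 + 49 = 58
58 → 5² + 8² = 25 + 64 = 89
89 → 8² + 9² = 64 + 81 = 145
145 → 1² + 4² + 5² = 1 + 16 + 25 = 42
42 → 4² + 2² = 16 + 4 = 20
20 → 2² + 0² = 4 + 0 = 4
4 → 4² = 16
16 → 1² + 6² = 1 + 36 = 37  — 37 repeats.
That took 12 steps.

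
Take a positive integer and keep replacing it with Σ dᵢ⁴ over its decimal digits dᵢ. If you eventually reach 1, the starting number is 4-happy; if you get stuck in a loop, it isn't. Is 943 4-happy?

not 4-happy

943 → 6898
6898 → 16049
16049 → 8114
8114 → 4354
4354 → 1218
1218 → 4114
4114 → 514
514 → 882
882 → 8208
8208 → 8208  — 8208 already seen; the sequence cycles without reaching 1.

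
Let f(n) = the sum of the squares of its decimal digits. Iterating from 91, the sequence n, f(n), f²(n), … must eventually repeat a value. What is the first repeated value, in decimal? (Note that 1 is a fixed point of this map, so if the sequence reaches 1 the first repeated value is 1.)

91 → 9² + 1² = 82
82 → 8² + 2² = 68
68 → 6² + 8² = 100
100 → 1² + 0² + 0² = 1  — reached the fixed point 1.
1 → 1, so 1 is the first repeated value.

1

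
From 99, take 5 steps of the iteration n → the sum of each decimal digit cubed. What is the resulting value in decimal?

99 → 9³ + 9³ = 1458
1458 → 1³ + 4³ + 5³ + 8³ = 702
702 → 7³ + 0³ + 2³ = 351
351 → 3³ + 5³ + 1³ = 153
153 → 1³ + 5³ + 3³ = 153

153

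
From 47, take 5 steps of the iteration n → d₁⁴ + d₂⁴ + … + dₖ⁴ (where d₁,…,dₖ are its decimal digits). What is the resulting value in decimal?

47 → 4⁴ + 7⁴ = 2657
2657 → 2⁴ + 6⁴ + 5⁴ + 7⁴ = 4338
4338 → 4⁴ + 3⁴ + 3⁴ + 8⁴ = 4514
4514 → 4⁴ + 5⁴ + 1⁴ + 4⁴ = 1138
1138 → 1⁴ + 1⁴ + 3⁴ + 8⁴ = 4179

4179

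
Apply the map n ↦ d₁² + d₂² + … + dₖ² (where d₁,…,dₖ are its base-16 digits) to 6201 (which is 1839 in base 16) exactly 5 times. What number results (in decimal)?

226

6201 = (1,8,3,9)_16 → 1² + 8² + 3² + 9² = 1 + 64 + 9 + 81 = 155
155 = (9,11)_16 → 9² + 11² = 81 + 121 = 202
202 = (12,10)_16 → 12² + 10² = 144 + 100 = 244
244 = (15,4)_16 → 15² + 4² = 225 + 16 = 241
241 = (15,1)_16 → 15² + 1² = 225 + 1 = 226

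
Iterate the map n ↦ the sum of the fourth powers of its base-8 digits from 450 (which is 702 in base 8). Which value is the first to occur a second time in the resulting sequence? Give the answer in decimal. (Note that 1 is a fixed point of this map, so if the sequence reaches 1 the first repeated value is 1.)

450 = (7,0,2)_8 → 7⁴ + 0⁴ + 2⁴ = 2417
2417 = (4,5,6,1)_8 → 4⁴ + 5⁴ + 6⁴ + 1⁴ = 2178
2178 = (4,2,0,2)_8 → 4⁴ + 2⁴ + 0⁴ + 2⁴ = 288
288 = (4,4,0)_8 → 4⁴ + 4⁴ + 0⁴ = 512
512 = (1,0,0,0)_8 → 1⁴ + 0⁴ + 0⁴ + 0⁴ = 1  — reached the fixed point 1.
1 → 1, so 1 is the first repeated value.

1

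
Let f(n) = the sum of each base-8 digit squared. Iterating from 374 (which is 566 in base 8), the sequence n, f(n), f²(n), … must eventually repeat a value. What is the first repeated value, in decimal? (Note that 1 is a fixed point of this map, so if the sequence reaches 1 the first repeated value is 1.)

1

374 = (5,6,6)_8 → 5² + 6² + 6² = 97
97 = (1,4,1)_8 → 1² + 4² + 1² = 18
18 = (2,2)_8 → 2² + 2² = 8
8 = (1,0)_8 → 1² + 0² = 1  — reached the fixed point 1.
1 → 1, so 1 is the first repeated value.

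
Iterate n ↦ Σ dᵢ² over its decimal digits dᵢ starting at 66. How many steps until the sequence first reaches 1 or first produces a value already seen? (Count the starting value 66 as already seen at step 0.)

15

66 → 6² + 6² = 36 + 36 = 72
72 → 7² + 2² = 49 + 4 = 53
53 → 5² + 3² = 25 + 9 = 34
34 → 3² + 4² = 9 + 16 = 25
25 → 2² + 5² = 4 + 25 = 29
29 → 2² + 9² = 4 + 81 = 85
85 → 8² + 5² = 64 + 25 = 89
89 → 8² + 9² = 64 + 81 = 145
145 → 1² + 4² + 5² = 1 + 16 + 25 = 42
42 → 4² + 2² = 16 + 4 = 20
20 → 2² + 0² = 4 + 0 = 4
4 → 4² = 16
16 → 1² + 6² = 1 + 36 = 37
37 → 3² + 7² = 9 + 49 = 58
58 → 5² + 8² = 25 + 64 = 89  — 89 repeats.
That took 15 steps.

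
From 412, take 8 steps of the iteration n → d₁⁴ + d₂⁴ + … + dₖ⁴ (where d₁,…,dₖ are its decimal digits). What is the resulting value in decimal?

412 → 4⁴ + 1⁴ + 2⁴ = 273
273 → 2⁴ + 7⁴ + 3⁴ = 2498
2498 → 2⁴ + 4⁴ + 9⁴ + 8⁴ = 10929
10929 → 1⁴ + 0⁴ + 9⁴ + 2⁴ + 9⁴ = 13139
13139 → 1⁴ + 3⁴ + 1⁴ + 3⁴ + 9⁴ = 6725
6725 → 6⁴ + 7⁴ + 2⁴ + 5⁴ = 4338
4338 → 4⁴ + 3⁴ + 3⁴ + 8⁴ = 4514
4514 → 4⁴ + 5⁴ + 1⁴ + 4⁴ = 1138

1138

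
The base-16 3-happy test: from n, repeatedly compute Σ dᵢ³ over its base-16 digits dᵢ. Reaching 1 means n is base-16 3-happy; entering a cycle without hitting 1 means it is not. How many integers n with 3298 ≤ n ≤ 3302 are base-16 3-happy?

3298: 3298 → 4480 → 514 → 16 → 1  — base-16 3-happy
3299: 3299 → 4499 → 758 → 3599 → 6119 → 3431 → 2756 → 2792 → 4256 → 1001 → 3500 → 4925 → 2252 → 3968 → 3887 → 6758 → 1433 → 1583 → 3599  — not base-16 3-happy
3300: 3300 → 4536 → 1845 → 495 → 6120 → 3600 → 2745 → 3060 → 4770 → 1017 → 4131 → 36 → 72 → 576 → 72  — not base-16 3-happy
3301: 3301 → 4597 → 3502 → 5941 → 496 → 3376 → 2224 → 1843 → 397 → 2710 → 1945 → 1801 → 1072 → 91 → 1456 → 1456  — not base-16 3-happy
3302: 3302 → 4688 → 134 → 728 → 2717 → 3926 → 3716 → 3320 → 5615 → 6245 → 854 → 368 → 344 → 638 → 3095 → 2072 → 1025 → 65 → 65  — not base-16 3-happy
base-16 3-happy: 3298

1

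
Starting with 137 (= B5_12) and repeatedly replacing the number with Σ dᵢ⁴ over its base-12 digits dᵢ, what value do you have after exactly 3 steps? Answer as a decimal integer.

137 = (11,5)_12 → 15266
15266 = (8,10,0,2)_12 → 14112
14112 = (8,2,0,0)_12 → 4112

4112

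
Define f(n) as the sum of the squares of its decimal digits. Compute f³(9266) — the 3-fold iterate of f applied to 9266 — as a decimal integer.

9266 → 9² + 2² + 6² + 6² = 157
157 → 1² + 5² + 7² = 75
75 → 7² + 5² = 74

74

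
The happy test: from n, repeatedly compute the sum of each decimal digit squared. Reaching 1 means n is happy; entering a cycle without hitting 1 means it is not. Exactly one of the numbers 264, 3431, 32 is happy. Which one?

264: 264 → 56 → 61 → 37 → 58 → 89 → 145 → 42 → 20 → 4 → 16 → 37  — repeats 37 (not happy)
3431: 3431 → 35 → 34 → 25 → 29 → 85 → 89 → 145 → 42 → 20 → 4 → 16 → 37 → 58 → 89  — repeats 89 (not happy)
32: 32 → 13 → 10 → 1  — reaches 1 (happy)

32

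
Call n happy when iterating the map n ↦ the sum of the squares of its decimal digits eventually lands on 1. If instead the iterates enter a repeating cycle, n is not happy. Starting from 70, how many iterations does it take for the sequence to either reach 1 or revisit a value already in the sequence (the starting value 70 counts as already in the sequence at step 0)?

5

70 → 7² + 0² = 49
49 → 4² + 9² = 97
97 → 9² + 7² = 130
130 → 1² + 3² + 0² = 10
10 → 1² + 0² = 1  — reached 1.
That took 5 steps.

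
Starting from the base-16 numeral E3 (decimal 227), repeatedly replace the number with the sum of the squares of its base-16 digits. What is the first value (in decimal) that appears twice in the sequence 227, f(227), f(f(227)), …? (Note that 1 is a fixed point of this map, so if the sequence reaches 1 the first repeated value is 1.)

146

227 = (14,3)_16 → 14² + 3² = 205
205 = (12,13)_16 → 12² + 13² = 313
313 = (1,3,9)_16 → 1² + 3² + 9² = 91
91 = (5,11)_16 → 5² + 11² = 146
146 = (9,2)_16 → 9² + 2² = 85
85 = (5,5)_16 → 5² + 5² = 50
50 = (3,2)_16 → 3² + 2² = 13
13 = (13)_16 → 13² = 169
169 = (10,9)_16 → 10² + 9² = 181
181 = (11,5)_16 → 11² + 5² = 146  — 146 already appeared earlier.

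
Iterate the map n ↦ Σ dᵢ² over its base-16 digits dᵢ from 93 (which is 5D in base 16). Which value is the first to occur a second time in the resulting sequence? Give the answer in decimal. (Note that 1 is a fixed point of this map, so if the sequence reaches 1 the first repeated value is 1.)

93 = (5,13)_16 → 5² + 13² = 194
194 = (12,2)_16 → 12² + 2² = 148
148 = (9,4)_16 → 9² + 4² = 97
97 = (6,1)_16 → 6² + 1² = 37
37 = (2,5)_16 → 2² + 5² = 29
29 = (1,13)_16 → 1² + 13² = 170
170 = (10,10)_16 → 10² + 10² = 200
200 = (12,8)_16 → 12² + 8² = 208
208 = (13,0)_16 → 13² + 0² = 169
169 = (10,9)_16 → 10² + 9² = 181
181 = (11,5)_16 → 11² + 5² = 146
146 = (9,2)_16 → 9² + 2² = 85
85 = (5,5)_16 → 5² + 5² = 50
50 = (3,2)_16 → 3² + 2² = 13
13 = (13)_16 → 13² = 169  — 169 already appeared earlier.

169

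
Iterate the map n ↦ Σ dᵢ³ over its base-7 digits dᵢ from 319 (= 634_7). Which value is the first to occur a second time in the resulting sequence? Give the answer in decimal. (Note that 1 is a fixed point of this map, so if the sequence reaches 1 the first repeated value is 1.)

319 = (6,3,4)_7 → 6³ + 3³ + 4³ = 307
307 = (6,1,6)_7 → 6³ + 1³ + 6³ = 433
433 = (1,1,5,6)_7 → 1³ + 1³ + 5³ + 6³ = 343
343 = (1,0,0,0)_7 → 1³ + 0³ + 0³ + 0³ = 1  — reached the fixed point 1.
1 → 1, so 1 is the first repeated value.

1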